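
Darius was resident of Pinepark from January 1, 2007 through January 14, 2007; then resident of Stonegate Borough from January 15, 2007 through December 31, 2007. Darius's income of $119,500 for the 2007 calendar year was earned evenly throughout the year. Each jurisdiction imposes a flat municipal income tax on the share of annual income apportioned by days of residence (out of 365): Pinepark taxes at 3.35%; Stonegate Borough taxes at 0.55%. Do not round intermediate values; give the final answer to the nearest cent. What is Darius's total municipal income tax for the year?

$785.59

Pinepark, January 1 – January 14, 2007: 14 days → $119,500 × 3.35% × 14/365 = $153.5493
Stonegate Borough, January 15 – December 31, 2007: 351 days → $119,500 × 0.55% × 351/365 = $632.0404
Total = $785.5897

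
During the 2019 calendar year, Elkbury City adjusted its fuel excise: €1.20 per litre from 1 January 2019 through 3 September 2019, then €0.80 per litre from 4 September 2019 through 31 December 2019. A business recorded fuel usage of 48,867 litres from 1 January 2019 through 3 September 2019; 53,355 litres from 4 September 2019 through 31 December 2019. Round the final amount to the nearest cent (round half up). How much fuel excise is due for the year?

1 January – 3 September 2019: 48,867 litres at €1.20/litre → €58,640.40
4 September – 31 December 2019: 53,355 litres at €0.80/litre → €42,684.00

€101,324.40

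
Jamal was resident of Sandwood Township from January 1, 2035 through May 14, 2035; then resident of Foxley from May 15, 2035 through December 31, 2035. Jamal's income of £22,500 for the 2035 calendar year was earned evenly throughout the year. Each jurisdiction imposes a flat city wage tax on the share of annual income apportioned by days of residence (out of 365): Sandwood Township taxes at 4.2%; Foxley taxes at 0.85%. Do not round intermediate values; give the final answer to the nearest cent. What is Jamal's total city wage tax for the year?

Sandwood Township, January 1 – May 14, 2035: 134 days → £22,500 × 4.2% × 134/365 = £346.9315
Foxley, May 15 – December 31, 2035: 231 days → £22,500 × 0.85% × 231/365 = £121.0377
Total = £467.9692

£467.97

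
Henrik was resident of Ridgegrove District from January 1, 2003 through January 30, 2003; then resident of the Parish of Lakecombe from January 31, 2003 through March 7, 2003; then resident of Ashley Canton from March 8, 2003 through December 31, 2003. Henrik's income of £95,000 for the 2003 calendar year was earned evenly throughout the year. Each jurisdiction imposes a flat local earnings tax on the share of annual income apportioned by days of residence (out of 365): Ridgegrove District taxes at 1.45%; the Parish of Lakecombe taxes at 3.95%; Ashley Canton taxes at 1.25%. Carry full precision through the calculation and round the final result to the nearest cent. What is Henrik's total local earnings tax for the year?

£1,456.10

Ridgegrove District, January 1 – January 30, 2003: 30 days → £95,000 × 1.45% × 30/365 = £113.2192
The Parish of Lakecombe, January 31 – March 7, 2003: 36 days → £95,000 × 3.95% × 36/365 = £370.1096
Ashley Canton, March 8 – December 31, 2003: 299 days → £95,000 × 1.25% × 299/365 = £972.7740
Total = £1,456.1027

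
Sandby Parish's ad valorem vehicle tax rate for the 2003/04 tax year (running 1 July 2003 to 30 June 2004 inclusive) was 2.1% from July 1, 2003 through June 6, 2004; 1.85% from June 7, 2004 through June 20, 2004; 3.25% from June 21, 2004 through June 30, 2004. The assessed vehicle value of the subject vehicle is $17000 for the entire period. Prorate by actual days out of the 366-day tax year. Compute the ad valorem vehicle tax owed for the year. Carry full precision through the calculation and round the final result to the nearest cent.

July 1, 2003 – June 6, 2004: 342 days at 2.1% → $17000 × 2.1% × 342/366 = $333.5902
June 7 – June 20, 2004: 14 days at 1.85% → $17000 × 1.85% × 14/366 = $12.0301
June 21 – June 30, 2004: 10 days at 3.25% → $17000 × 3.25% × 10/366 = $15.0956
Total = $360.7158

$360.72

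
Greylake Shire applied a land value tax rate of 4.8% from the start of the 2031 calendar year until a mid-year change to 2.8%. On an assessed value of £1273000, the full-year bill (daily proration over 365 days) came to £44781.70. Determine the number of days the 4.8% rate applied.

Let d = days at the first rate; then 365 − d days at the second rate.
£1273000 × [4.8%·d + 2.8%·(365−d)] / 365 = £44781.70
Solving gives d = 131, so the new rate took effect on May 12, 2031.

131 days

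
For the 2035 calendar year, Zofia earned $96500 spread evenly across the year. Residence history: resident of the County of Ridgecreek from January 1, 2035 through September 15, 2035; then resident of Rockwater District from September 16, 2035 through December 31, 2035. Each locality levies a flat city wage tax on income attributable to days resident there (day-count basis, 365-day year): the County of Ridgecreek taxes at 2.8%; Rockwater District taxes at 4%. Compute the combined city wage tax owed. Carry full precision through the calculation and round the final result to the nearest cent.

The County of Ridgecreek, January 1 – September 15, 2035: 258 days → $96500 × 2.8% × 258/365 = $1909.9068
Rockwater District, September 16 – December 31, 2035: 107 days → $96500 × 4% × 107/365 = $1131.5616
Total = $3041.4685

$3041.47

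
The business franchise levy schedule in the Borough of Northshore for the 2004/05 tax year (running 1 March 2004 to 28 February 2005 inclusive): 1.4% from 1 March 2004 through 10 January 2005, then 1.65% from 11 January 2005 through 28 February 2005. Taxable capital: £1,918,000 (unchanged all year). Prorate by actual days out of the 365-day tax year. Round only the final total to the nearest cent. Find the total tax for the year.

£27,495.71

1 March 2004 – 10 January 2005: 316 days at 1.4% → £1,918,000 × 1.4% × 316/365 = £23,247.2110
11 January – 28 February 2005: 49 days at 1.65% → £1,918,000 × 1.65% × 49/365 = £4,248.5014
Total = £27,495.7123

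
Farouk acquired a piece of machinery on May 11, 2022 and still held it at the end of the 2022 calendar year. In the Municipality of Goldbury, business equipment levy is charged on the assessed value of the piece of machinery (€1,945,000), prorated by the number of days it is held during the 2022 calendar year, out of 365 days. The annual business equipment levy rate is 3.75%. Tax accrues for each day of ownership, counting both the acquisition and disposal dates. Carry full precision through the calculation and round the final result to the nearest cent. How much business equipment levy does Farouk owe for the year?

€46,959.76

Days held (May 11 – December 31, 2022): 235 out of 365
Tax = €1,945,000 × 3.75% × 235/365 = €46,959.7603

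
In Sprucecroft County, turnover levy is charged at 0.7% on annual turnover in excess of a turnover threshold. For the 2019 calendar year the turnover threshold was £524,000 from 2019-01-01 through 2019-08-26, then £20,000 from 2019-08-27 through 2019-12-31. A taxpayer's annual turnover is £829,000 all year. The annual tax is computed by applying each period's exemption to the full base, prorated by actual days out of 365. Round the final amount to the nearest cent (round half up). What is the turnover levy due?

£3,362.55

2019-01-01 to 2019-08-26: 238 days, exemption £524,000 → (£829,000 − £524,000) × 0.7% × 238/365 = £1,392.1370
2019-08-27 to 2019-12-31: 127 days, exemption £20,000 → (£829,000 − £20,000) × 0.7% × 127/365 = £1,970.4137
Total = £3,362.5507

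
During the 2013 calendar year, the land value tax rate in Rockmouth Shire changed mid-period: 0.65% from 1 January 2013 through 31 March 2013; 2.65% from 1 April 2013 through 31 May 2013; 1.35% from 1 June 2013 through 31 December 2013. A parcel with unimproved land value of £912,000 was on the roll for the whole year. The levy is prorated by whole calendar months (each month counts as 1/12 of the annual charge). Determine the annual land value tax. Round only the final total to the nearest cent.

1 January – 31 March 2013: 3 months at 0.65% → £912,000 × 0.65% × 3/12 = £1,482.0000
1 April – 31 May 2013: 2 months at 2.65% → £912,000 × 2.65% × 2/12 = £4,028.0000
1 June – 31 December 2013: 7 months at 1.35% → £912,000 × 1.35% × 7/12 = £7,182.0000
Total = £12,692.0000

£12,692.00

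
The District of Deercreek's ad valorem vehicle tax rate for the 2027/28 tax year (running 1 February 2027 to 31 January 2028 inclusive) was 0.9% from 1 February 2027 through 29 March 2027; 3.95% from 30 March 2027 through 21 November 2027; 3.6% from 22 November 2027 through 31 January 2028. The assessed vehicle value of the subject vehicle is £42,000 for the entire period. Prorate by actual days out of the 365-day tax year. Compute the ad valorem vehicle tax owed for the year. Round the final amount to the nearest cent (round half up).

1 February – 29 March 2027: 57 days at 0.9% → £42,000 × 0.9% × 57/365 = £59.0301
30 March – 21 November 2027: 237 days at 3.95% → £42,000 × 3.95% × 237/365 = £1,077.2137
22 November 2027 – 31 January 2028: 71 days at 3.6% → £42,000 × 3.6% × 71/365 = £294.1151
Total = £1,430.3589

£1,430.36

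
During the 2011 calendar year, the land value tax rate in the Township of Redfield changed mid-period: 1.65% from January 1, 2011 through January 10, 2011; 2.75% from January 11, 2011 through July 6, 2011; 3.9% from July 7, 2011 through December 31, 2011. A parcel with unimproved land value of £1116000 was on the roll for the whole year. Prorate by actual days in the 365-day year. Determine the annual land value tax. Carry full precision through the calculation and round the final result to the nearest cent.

£36612.44

January 1 – January 10, 2011: 10 days at 1.65% → £1116000 × 1.65% × 10/365 = £504.4932
January 11 – July 6, 2011: 177 days at 2.75% → £1116000 × 2.75% × 177/365 = £14882.5479
July 7 – December 31, 2011: 178 days at 3.9% → £1116000 × 3.9% × 178/365 = £21225.4027
Total = £36612.4438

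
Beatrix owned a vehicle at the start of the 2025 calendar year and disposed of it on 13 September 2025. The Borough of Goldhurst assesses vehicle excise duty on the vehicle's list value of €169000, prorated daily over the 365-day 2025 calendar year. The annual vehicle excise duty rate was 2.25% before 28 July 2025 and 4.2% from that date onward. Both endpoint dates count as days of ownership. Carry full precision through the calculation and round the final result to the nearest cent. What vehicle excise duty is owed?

1 January – 27 July 2025: 208 days at 2.25% → €169000 × 2.25% × 208/365 = €2166.9041
28 July – 13 September 2025: 48 days at 4.2% → €169000 × 4.2% × 48/365 = €933.4356
Total = €3100.3397

€3100.34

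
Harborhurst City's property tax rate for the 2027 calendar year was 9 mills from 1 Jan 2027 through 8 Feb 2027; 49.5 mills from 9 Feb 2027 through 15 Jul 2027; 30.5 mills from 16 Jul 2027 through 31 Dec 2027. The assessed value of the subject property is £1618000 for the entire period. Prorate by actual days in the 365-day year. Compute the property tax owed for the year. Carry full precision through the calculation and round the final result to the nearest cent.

1 Jan – 8 Feb 2027: 39 days at 9 mills → £1618000 × 0.9% × 39/365 = £1555.9397
9 Feb – 15 Jul 2027: 157 days at 49.5 mills → £1618000 × 4.95% × 157/365 = £34450.1014
16 Jul – 31 Dec 2027: 169 days at 30.5 mills → £1618000 × 3.05% × 169/365 = £22849.2630
Total = £58855.3041

£58855.30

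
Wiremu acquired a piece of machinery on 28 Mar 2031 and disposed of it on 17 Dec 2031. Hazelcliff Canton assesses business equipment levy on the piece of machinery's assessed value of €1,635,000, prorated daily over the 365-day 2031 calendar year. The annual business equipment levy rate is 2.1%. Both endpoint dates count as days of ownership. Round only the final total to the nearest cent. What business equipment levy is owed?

€24,928.15

Days held (28 Mar – 17 Dec 2031): 265 out of 365
Tax = €1,635,000 × 2.1% × 265/365 = €24,928.1507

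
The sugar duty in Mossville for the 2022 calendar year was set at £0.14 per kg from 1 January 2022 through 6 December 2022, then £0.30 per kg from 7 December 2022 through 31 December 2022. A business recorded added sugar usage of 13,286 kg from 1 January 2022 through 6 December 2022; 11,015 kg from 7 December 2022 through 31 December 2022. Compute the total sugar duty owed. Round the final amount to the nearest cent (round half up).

1 January – 6 December 2022: 13,286 kg at £0.14/kg → £1,860.04
7 December – 31 December 2022: 11,015 kg at £0.30/kg → £3,304.50

£5,164.54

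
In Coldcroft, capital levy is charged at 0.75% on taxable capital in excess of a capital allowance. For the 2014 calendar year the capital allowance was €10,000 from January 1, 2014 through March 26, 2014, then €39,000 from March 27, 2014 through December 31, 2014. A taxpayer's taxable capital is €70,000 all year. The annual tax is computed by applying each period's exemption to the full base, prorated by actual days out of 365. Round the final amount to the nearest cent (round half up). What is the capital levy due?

January 1 – March 26, 2014: 85 days, exemption €10,000 → (€70,000 − €10,000) × 0.75% × 85/365 = €104.7945
March 27 – December 31, 2014: 280 days, exemption €39,000 → (€70,000 − €39,000) × 0.75% × 280/365 = €178.3562
Total = €283.1507

€283.15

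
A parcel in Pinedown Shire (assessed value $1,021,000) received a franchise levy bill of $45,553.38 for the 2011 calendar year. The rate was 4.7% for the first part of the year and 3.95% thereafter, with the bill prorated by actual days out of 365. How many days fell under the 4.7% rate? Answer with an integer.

Let d = days at the first rate; then 365 − d days at the second rate.
$1,021,000 × [4.7%·d + 3.95%·(365−d)] / 365 = $45,553.38
Solving gives d = 249, so the new rate took effect on 7 September 2011.

249 days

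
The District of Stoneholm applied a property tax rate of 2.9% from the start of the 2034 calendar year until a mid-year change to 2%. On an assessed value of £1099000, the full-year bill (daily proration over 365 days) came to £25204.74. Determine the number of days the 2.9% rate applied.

119 days

Let d = days at the first rate; then 365 − d days at the second rate.
£1099000 × [2.9%·d + 2%·(365−d)] / 365 = £25204.74
Solving gives d = 119, so the new rate took effect on 30 April 2034.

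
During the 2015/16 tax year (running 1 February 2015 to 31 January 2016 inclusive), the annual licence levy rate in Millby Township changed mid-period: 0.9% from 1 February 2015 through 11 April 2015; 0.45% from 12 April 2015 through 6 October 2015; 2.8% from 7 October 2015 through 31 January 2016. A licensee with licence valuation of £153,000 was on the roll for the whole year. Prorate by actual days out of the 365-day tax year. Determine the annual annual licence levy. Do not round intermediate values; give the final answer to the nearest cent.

£1,973.07

1 February – 11 April 2015: 70 days at 0.9% → £153,000 × 0.9% × 70/365 = £264.0822
12 April – 6 October 2015: 178 days at 0.45% → £153,000 × 0.45% × 178/365 = £335.7616
7 October 2015 – 31 January 2016: 117 days at 2.8% → £153,000 × 2.8% × 117/365 = £1,373.2274
Total = £1,973.0712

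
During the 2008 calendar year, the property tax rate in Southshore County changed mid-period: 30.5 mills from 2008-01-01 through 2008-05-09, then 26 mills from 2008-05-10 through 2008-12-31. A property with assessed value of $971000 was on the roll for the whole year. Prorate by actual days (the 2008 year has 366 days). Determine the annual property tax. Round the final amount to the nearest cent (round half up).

2008-01-01 to 2008-05-09: 130 days at 30.5 mills → $971000 × 3.05% × 130/366 = $10519.1667
2008-05-10 to 2008-12-31: 236 days at 26 mills → $971000 × 2.6% × 236/366 = $16278.8415
Total = $26798.0082

$26798.01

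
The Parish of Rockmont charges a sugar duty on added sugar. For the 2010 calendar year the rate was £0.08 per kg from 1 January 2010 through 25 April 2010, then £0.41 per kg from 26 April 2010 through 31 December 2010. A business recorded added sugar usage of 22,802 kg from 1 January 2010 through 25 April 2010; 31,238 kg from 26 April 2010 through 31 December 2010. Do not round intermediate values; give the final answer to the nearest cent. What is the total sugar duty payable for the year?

£14,631.74

1 January – 25 April 2010: 22,802 kg at £0.08/kg → £1,824.16
26 April – 31 December 2010: 31,238 kg at £0.41/kg → £12,807.58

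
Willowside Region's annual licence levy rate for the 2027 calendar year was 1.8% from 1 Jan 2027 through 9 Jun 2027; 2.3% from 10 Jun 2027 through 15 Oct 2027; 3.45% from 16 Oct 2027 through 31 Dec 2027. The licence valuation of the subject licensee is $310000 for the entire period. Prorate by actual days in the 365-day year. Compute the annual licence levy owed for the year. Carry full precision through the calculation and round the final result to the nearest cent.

1 Jan – 9 Jun 2027: 160 days at 1.8% → $310000 × 1.8% × 160/365 = $2446.0274
10 Jun – 15 Oct 2027: 128 days at 2.3% → $310000 × 2.3% × 128/365 = $2500.3836
16 Oct – 31 Dec 2027: 77 days at 3.45% → $310000 × 3.45% × 77/365 = $2256.2055
Total = $7202.6164

$7202.62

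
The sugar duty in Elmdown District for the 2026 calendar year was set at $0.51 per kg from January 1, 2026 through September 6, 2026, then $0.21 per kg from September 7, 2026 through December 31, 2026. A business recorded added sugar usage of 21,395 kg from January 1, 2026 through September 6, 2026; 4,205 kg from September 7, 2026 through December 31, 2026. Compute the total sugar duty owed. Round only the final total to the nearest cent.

$11,794.50

January 1 – September 6, 2026: 21,395 kg at $0.51/kg → $10,911.45
September 7 – December 31, 2026: 4,205 kg at $0.21/kg → $883.05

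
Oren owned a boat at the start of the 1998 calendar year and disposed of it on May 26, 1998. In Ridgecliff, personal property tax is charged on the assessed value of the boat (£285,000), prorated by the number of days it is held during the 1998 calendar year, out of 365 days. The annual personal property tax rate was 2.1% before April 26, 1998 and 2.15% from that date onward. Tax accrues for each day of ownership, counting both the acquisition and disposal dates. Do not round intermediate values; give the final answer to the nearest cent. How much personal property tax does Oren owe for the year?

£2,406.10

January 1 – April 25, 1998: 115 days at 2.1% → £285,000 × 2.1% × 115/365 = £1,885.6849
April 26 – May 26, 1998: 31 days at 2.15% → £285,000 × 2.15% × 31/365 = £520.4178
Total = £2,406.1027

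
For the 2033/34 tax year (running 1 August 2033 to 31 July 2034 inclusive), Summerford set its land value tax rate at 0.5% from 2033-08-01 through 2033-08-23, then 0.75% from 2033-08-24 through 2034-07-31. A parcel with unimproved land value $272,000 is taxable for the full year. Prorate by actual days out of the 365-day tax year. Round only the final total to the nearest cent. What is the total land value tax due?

$1,997.15

2033-08-01 to 2033-08-23: 23 days at 0.5% → $272,000 × 0.5% × 23/365 = $85.6986
2033-08-24 to 2034-07-31: 342 days at 0.75% → $272,000 × 0.75% × 342/365 = $1,911.4521
Total = $1,997.1507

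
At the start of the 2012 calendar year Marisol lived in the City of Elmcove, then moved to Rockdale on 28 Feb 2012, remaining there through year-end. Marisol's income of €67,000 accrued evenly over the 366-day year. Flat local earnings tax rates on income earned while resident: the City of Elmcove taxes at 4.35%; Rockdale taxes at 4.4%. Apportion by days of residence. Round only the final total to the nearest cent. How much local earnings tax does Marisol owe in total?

The City of Elmcove, 1 Jan – 27 Feb 2012: 58 days → €67,000 × 4.35% × 58/366 = €461.8607
Rockdale, 28 Feb – 31 Dec 2012: 308 days → €67,000 × 4.4% × 308/366 = €2,480.8306
Total = €2,942.6913

€2,942.69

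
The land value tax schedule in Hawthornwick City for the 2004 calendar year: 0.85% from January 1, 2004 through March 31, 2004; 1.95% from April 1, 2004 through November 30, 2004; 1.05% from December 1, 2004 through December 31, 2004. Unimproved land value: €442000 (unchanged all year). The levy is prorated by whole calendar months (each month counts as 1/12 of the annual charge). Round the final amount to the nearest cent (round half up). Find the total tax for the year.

January 1 – March 31, 2004: 3 months at 0.85% → €442000 × 0.85% × 3/12 = €939.2500
April 1 – November 30, 2004: 8 months at 1.95% → €442000 × 1.95% × 8/12 = €5746.0000
December 1 – December 31, 2004: 1 month at 1.05% → €442000 × 1.05% × 1/12 = €386.7500
Total = €7072.0000

€7072.00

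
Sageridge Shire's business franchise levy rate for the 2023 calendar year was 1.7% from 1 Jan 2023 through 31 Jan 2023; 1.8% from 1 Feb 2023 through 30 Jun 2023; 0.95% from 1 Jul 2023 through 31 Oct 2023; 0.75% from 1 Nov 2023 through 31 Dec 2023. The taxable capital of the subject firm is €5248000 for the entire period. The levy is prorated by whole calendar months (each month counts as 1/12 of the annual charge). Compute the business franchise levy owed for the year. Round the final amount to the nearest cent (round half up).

€69973.33

1 Jan – 31 Jan 2023: 1 month at 1.7% → €5248000 × 1.7% × 1/12 = €7434.6667
1 Feb – 30 Jun 2023: 5 months at 1.8% → €5248000 × 1.8% × 5/12 = €39360.0000
1 Jul – 31 Oct 2023: 4 months at 0.95% → €5248000 × 0.95% × 4/12 = €16618.6667
1 Nov – 31 Dec 2023: 2 months at 0.75% → €5248000 × 0.75% × 2/12 = €6560.0000
Total = €69973.3333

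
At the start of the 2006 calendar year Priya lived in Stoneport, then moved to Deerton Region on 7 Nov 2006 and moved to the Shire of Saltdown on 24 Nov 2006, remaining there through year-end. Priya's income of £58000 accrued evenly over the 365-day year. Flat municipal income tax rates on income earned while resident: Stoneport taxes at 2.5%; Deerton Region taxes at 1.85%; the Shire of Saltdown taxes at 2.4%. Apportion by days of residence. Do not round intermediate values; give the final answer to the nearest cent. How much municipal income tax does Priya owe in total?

Stoneport, 1 Jan – 6 Nov 2006: 310 days → £58000 × 2.5% × 310/365 = £1231.5068
Deerton Region, 7 Nov – 23 Nov 2006: 17 days → £58000 × 1.85% × 17/365 = £49.9753
The Shire of Saltdown, 24 Nov – 31 Dec 2006: 38 days → £58000 × 2.4% × 38/365 = £144.9205
Total = £1426.4027

£1426.40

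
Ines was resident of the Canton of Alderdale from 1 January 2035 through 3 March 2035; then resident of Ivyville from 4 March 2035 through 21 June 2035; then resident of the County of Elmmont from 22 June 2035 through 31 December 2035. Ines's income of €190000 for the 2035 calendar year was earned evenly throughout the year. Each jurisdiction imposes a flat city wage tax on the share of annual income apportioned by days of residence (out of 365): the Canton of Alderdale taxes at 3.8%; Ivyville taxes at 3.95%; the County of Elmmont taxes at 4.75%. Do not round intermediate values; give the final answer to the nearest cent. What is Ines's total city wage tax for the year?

€8260.32

The Canton of Alderdale, 1 January – 3 March 2035: 62 days → €190000 × 3.8% × 62/365 = €1226.4110
Ivyville, 4 March – 21 June 2035: 110 days → €190000 × 3.95% × 110/365 = €2261.7808
The County of Elmmont, 22 June – 31 December 2035: 193 days → €190000 × 4.75% × 193/365 = €4772.1233
Total = €8260.3151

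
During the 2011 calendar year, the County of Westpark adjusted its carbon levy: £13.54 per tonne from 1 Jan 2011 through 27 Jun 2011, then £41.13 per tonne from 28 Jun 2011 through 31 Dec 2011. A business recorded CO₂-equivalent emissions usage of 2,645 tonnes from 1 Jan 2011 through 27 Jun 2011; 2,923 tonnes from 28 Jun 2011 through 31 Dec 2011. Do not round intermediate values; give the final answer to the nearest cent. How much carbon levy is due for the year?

1 Jan – 27 Jun 2011: 2,645 tonnes at £13.54/tonne → £35813.30
28 Jun – 31 Dec 2011: 2,923 tonnes at £41.13/tonne → £120222.99

£156036.29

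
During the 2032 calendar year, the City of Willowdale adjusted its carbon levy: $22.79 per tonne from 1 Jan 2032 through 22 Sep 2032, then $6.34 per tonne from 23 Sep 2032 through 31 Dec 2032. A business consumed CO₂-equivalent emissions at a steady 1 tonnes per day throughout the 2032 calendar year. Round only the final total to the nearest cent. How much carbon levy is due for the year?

1 Jan – 22 Sep 2032: 266 days × 1 tonnes/day = 266 tonnes at $22.79/tonne → $6,062.14
23 Sep – 31 Dec 2032: 100 days × 1 tonnes/day = 100 tonnes at $6.34/tonne → $634.00

$6,696.14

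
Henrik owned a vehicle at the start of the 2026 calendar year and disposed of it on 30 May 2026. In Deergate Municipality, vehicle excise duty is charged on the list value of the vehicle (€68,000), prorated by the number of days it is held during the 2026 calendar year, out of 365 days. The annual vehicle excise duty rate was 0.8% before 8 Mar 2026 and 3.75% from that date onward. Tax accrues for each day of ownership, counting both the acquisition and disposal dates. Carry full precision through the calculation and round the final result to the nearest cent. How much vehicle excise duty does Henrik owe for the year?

€685.22

1 Jan – 7 Mar 2026: 66 days at 0.8% → €68,000 × 0.8% × 66/365 = €98.3671
8 Mar – 30 May 2026: 84 days at 3.75% → €68,000 × 3.75% × 84/365 = €586.8493
Total = €685.2164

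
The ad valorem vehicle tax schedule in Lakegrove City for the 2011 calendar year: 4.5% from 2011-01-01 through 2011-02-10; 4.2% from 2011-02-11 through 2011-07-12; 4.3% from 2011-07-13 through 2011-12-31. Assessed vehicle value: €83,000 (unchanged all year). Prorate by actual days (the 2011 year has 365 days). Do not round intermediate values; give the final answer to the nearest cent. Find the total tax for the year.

€3,553.08

2011-01-01 to 2011-02-10: 41 days at 4.5% → €83,000 × 4.5% × 41/365 = €419.5479
2011-02-11 to 2011-07-12: 152 days at 4.2% → €83,000 × 4.2% × 152/365 = €1,451.7041
2011-07-13 to 2011-12-31: 172 days at 4.3% → €83,000 × 4.3% × 172/365 = €1,681.8301
Total = €3,553.0822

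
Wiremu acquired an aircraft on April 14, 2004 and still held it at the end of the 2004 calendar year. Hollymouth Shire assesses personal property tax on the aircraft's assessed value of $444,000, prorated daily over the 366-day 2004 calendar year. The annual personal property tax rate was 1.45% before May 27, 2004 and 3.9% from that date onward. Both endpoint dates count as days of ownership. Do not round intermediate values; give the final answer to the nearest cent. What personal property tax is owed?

April 14 – May 26, 2004: 43 days at 1.45% → $444,000 × 1.45% × 43/366 = $756.3770
May 27 – December 31, 2004: 219 days at 3.9% → $444,000 × 3.9% × 219/366 = $10,361.2131
Total = $11,117.5902

$11,117.59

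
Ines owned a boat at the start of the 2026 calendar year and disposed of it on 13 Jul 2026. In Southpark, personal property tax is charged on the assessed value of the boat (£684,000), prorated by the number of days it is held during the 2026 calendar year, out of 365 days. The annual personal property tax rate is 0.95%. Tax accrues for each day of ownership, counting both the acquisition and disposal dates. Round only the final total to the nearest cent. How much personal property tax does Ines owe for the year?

Days held (1 Jan – 13 Jul 2026): 194 out of 365
Tax = £684,000 × 0.95% × 194/365 = £3,453.7315

£3,453.73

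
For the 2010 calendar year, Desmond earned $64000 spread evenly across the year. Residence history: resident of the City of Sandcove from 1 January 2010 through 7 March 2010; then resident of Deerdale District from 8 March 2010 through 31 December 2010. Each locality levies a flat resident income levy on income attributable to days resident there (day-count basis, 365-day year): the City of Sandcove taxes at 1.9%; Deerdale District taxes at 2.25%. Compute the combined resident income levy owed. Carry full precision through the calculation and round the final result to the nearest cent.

$1399.50

The City of Sandcove, 1 January – 7 March 2010: 66 days → $64000 × 1.9% × 66/365 = $219.8795
Deerdale District, 8 March – 31 December 2010: 299 days → $64000 × 2.25% × 299/365 = $1179.6164
Total = $1399.4959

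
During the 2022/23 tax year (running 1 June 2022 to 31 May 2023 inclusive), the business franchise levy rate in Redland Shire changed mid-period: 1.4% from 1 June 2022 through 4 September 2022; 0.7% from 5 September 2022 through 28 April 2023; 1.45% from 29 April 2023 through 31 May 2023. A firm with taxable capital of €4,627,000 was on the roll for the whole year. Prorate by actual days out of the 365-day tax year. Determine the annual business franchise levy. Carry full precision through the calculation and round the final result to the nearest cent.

€44,045.24

1 June – 4 September 2022: 96 days at 1.4% → €4,627,000 × 1.4% × 96/365 = €17,037.5014
5 September 2022 – 28 April 2023: 236 days at 0.7% → €4,627,000 × 0.7% × 236/365 = €20,941.9288
29 April – 31 May 2023: 33 days at 1.45% → €4,627,000 × 1.45% × 33/365 = €6,065.8068
Total = €44,045.2370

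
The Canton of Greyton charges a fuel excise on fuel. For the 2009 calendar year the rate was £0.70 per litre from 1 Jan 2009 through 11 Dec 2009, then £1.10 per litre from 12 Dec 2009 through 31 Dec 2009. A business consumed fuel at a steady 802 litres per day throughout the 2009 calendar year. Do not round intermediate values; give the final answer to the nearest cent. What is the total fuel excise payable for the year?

£211,327.00

1 Jan – 11 Dec 2009: 345 days × 802 litres/day = 276,690 litres at £0.70/litre → £193,683.00
12 Dec – 31 Dec 2009: 20 days × 802 litres/day = 16,040 litres at £1.10/litre → £17,644.00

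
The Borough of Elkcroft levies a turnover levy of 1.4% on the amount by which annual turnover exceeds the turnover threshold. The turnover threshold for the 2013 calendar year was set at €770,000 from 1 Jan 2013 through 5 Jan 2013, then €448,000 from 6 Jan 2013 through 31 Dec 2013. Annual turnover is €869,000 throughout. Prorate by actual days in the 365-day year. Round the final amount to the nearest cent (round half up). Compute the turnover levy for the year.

1 Jan – 5 Jan 2013: 5 days, exemption €770,000 → (€869,000 − €770,000) × 1.4% × 5/365 = €18.9863
6 Jan – 31 Dec 2013: 360 days, exemption €448,000 → (€869,000 − €448,000) × 1.4% × 360/365 = €5,813.2603
Total = €5,832.2466

€5,832.25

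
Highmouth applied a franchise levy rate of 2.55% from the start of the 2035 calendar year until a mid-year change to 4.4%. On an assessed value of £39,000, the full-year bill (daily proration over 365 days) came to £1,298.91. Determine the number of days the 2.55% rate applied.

211 days

Let d = days at the first rate; then 365 − d days at the second rate.
£39,000 × [2.55%·d + 4.4%·(365−d)] / 365 = £1,298.91
Solving gives d = 211, so the new rate took effect on July 31, 2035.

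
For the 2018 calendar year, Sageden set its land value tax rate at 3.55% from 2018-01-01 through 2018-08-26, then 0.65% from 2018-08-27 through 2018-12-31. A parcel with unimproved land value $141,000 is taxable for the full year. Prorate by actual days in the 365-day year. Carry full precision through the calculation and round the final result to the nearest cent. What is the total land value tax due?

2018-01-01 to 2018-08-26: 238 days at 3.55% → $141,000 × 3.55% × 238/365 = $3,263.8603
2018-08-27 to 2018-12-31: 127 days at 0.65% → $141,000 × 0.65% × 127/365 = $318.8918
Total = $3,582.7521

$3,582.75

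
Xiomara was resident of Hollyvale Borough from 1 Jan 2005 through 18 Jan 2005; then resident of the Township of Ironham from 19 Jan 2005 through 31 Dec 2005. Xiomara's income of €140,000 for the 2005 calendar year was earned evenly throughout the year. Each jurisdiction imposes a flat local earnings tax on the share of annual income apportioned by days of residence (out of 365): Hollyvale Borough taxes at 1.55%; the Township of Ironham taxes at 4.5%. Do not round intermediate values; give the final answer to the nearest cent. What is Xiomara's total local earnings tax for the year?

€6,096.33

Hollyvale Borough, 1 Jan – 18 Jan 2005: 18 days → €140,000 × 1.55% × 18/365 = €107.0137
The Township of Ironham, 19 Jan – 31 Dec 2005: 347 days → €140,000 × 4.5% × 347/365 = €5,989.3151
Total = €6,096.3288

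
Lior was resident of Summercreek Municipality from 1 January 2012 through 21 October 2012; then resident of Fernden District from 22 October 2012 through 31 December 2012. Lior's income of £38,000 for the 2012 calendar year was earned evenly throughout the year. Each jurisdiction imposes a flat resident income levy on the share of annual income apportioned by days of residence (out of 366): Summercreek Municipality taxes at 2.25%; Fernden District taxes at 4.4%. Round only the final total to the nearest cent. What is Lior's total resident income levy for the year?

Summercreek Municipality, 1 January – 21 October 2012: 295 days → £38,000 × 2.25% × 295/366 = £689.1393
Fernden District, 22 October – 31 December 2012: 71 days → £38,000 × 4.4% × 71/366 = £324.3497
Total = £1,013.4891

£1,013.49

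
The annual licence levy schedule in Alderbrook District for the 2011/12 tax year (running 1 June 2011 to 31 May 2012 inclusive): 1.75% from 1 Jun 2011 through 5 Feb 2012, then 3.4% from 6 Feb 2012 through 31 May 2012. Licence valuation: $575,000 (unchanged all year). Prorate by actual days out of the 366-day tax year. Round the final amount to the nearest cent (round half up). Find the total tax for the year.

$13,069.47

1 Jun 2011 – 5 Feb 2012: 250 days at 1.75% → $575,000 × 1.75% × 250/366 = $6,873.2923
6 Feb – 31 May 2012: 116 days at 3.4% → $575,000 × 3.4% × 116/366 = $6,196.1749
Total = $13,069.4672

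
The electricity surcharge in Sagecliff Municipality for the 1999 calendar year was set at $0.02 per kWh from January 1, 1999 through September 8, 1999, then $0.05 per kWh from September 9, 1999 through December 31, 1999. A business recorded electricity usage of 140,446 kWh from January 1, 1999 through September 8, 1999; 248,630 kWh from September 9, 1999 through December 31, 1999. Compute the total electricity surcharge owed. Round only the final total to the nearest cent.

$15240.42

January 1 – September 8, 1999: 140,446 kWh at $0.02/kWh → $2808.92
September 9 – December 31, 1999: 248,630 kWh at $0.05/kWh → $12431.50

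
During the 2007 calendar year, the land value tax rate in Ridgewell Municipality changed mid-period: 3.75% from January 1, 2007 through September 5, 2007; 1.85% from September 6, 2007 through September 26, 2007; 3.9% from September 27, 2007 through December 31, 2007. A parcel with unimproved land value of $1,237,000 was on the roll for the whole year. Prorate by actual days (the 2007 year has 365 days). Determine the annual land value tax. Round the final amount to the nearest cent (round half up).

$45,523.29

January 1 – September 5, 2007: 248 days at 3.75% → $1,237,000 × 3.75% × 248/365 = $31,518.0822
September 6 – September 26, 2007: 21 days at 1.85% → $1,237,000 × 1.85% × 21/365 = $1,316.6425
September 27 – December 31, 2007: 96 days at 3.9% → $1,237,000 × 3.9% × 96/365 = $12,688.5699
Total = $45,523.2945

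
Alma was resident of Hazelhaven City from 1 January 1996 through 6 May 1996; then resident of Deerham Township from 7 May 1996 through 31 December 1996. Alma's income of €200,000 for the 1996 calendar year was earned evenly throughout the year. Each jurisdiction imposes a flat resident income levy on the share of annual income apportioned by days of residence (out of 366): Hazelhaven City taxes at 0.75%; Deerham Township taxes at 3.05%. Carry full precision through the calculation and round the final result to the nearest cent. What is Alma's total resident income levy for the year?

€4,503.83

Hazelhaven City, 1 January – 6 May 1996: 127 days → €200,000 × 0.75% × 127/366 = €520.4918
Deerham Township, 7 May – 31 December 1996: 239 days → €200,000 × 3.05% × 239/366 = €3,983.3333
Total = €4,503.8251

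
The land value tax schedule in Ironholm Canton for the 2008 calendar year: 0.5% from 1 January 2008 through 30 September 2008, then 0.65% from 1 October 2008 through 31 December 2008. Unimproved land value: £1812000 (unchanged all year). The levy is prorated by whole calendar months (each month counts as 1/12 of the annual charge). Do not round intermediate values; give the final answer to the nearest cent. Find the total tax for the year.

1 January – 30 September 2008: 9 months at 0.5% → £1812000 × 0.5% × 9/12 = £6795.0000
1 October – 31 December 2008: 3 months at 0.65% → £1812000 × 0.65% × 3/12 = £2944.5000
Total = £9739.5000

£9739.50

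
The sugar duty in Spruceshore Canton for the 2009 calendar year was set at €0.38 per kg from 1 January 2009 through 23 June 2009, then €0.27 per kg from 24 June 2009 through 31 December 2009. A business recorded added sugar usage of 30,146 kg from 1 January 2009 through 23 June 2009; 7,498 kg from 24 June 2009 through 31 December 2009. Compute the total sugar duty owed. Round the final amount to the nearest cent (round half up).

1 January – 23 June 2009: 30,146 kg at €0.38/kg → €11455.48
24 June – 31 December 2009: 7,498 kg at €0.27/kg → €2024.46

€13479.94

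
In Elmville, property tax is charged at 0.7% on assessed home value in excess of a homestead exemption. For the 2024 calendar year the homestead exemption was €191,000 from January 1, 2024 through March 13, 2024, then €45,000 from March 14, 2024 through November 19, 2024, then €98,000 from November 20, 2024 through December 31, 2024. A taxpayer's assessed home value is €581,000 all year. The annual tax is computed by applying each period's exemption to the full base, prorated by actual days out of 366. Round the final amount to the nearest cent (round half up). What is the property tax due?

January 1 – March 13, 2024: 73 days, exemption €191,000 → (€581,000 − €191,000) × 0.7% × 73/366 = €544.5082
March 14 – November 19, 2024: 251 days, exemption €45,000 → (€581,000 − €45,000) × 0.7% × 251/366 = €2,573.0929
November 20 – December 31, 2024: 42 days, exemption €98,000 → (€581,000 − €98,000) × 0.7% × 42/366 = €387.9836
Total = €3,505.5847

€3,505.58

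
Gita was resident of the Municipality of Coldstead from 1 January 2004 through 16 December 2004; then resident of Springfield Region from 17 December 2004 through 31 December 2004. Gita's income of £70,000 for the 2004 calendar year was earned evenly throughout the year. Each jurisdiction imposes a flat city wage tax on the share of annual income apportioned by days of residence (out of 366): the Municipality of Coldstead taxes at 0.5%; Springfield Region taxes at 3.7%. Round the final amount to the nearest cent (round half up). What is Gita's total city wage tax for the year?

The Municipality of Coldstead, 1 January – 16 December 2004: 351 days → £70,000 × 0.5% × 351/366 = £335.6557
Springfield Region, 17 December – 31 December 2004: 15 days → £70,000 × 3.7% × 15/366 = £106.1475
Total = £441.8033

£441.80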